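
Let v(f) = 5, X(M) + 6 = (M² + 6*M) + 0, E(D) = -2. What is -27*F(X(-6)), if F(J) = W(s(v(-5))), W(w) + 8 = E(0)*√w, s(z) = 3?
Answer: 216 + 54*√3 ≈ 309.53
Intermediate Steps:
X(M) = -6 + M² + 6*M (X(M) = -6 + ((M² + 6*M) + 0) = -6 + (M² + 6*M) = -6 + M² + 6*M)
W(w) = -8 - 2*√w
F(J) = -8 - 2*√3
-27*F(X(-6)) = -27*(-8 - 2*√3) = 216 + 54*√3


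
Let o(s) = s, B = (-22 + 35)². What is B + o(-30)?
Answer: 139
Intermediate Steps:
B = 169 (B = 13² = 169)
B + o(-30) = 169 - 30 = 139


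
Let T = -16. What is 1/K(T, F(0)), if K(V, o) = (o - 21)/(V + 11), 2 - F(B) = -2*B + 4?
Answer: 5/23 ≈ 0.21739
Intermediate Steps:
F(B) = -2 + 2*B (F(B) = 2 - (-2*B + 4) = 2 - (4 - 2*B) = 2 + (-4 + 2*B) = -2 + 2*B)
K(V, o) = (-21 + o)/(11 + V)
1/K(T, F(0)) = 1/((-21 + (-2 + 2*0))/(11 - 16)) = 1/((-21 + (-2 + 0))/(-5)) = 1/(-(-21 - 2)/5) = 1/(-⅕*(-23)) = 1/(23/5) = 5/23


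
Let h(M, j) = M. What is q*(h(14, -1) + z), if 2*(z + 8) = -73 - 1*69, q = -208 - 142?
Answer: 22750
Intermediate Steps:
q = -350
z = -79 (z = -8 + (-73 - 1*69)/2 = -8 + (-73 - 69)/2 = -8 + (½)*(-142) = -8 - 71 = -79)
q*(h(14, -1) + z) = -350*(14 - 79) = -350*(-65) = 22750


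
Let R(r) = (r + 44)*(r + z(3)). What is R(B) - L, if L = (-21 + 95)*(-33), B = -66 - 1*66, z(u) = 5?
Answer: 13618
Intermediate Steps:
B = -132 (B = -66 - 66 = -132)
R(r) = (5 + r)*(44 + r) (R(r) = (r + 44)*(r + 5) = (44 + r)*(5 + r) = (5 + r)*(44 + r))
L = -2442 (L = 74*(-33) = -2442)
R(B) - L = (220 + (-132)² + 49*(-132)) - 1*(-2442) = (220 + 17424 - 6468) + 2442 = 11176 + 2442 = 13618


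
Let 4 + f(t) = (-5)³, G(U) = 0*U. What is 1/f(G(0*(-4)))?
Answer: -1/129 ≈ -0.0077519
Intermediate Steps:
G(U) = 0
f(t) = -129 (f(t) = -4 + (-5)³ = -4 - 125 = -129)
1/f(G(0*(-4))) = 1/(-129) = -1/129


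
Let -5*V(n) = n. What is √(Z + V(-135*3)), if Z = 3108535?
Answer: 2*√777154 ≈ 1763.1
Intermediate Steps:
V(n) = -n/5
√(Z + V(-135*3)) = √(3108535 - (-27)*3) = √(3108535 - ⅕*(-405)) = √(3108535 + 81) = √3108616 = 2*√777154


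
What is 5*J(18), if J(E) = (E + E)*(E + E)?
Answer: 6480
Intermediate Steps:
J(E) = 4*E² (J(E) = (2*E)*(2*E) = 4*E²)
5*J(18) = 5*(4*18²) = 5*(4*324) = 5*1296 = 6480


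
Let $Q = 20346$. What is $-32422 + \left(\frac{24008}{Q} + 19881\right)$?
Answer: $- \frac{127567589}{10173} \approx -12540.0$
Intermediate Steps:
$-32422 + \left(\frac{24008}{Q} + 19881\right) = -32422 + \left(\frac{24008}{20346} + 19881\right) = -32422 + \left(24008 \cdot \frac{1}{20346} + 19881\right) = -32422 + \left(\frac{12004}{10173} + 19881\right) = -32422 + \frac{202261417}{10173} = - \frac{127567589}{10173}$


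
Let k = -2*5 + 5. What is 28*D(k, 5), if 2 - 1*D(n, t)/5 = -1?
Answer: 420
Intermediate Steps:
k = -5 (k = -10 + 5 = -5)
D(n, t) = 15 (D(n, t) = 10 - 5*(-1) = 10 + 5 = 15)
28*D(k, 5) = 28*15 = 420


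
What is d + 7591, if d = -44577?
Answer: -36986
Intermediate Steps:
d + 7591 = -44577 + 7591 = -36986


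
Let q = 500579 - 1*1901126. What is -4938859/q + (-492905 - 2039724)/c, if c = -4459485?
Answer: 2841314841742/693968704255 ≈ 4.0943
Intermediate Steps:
q = -1400547 (q = 500579 - 1901126 = -1400547)
-4938859/q + (-492905 - 2039724)/c = -4938859/(-1400547) + (-492905 - 2039724)/(-4459485) = -4938859*(-1/1400547) - 2532629*(-1/4459485) = 4938859/1400547 + 2532629/4459485 = 2841314841742/693968704255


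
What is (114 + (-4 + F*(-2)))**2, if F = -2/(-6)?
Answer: 107584/9 ≈ 11954.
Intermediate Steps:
F = 1/3 (F = -2*(-1/6) = 1/3 ≈ 0.33333)
(114 + (-4 + F*(-2)))**2 = (114 + (-4 + (1/3)*(-2)))**2 = (114 + (-4 - 2/3))**2 = (114 - 14/3)**2 = (328/3)**2 = 107584/9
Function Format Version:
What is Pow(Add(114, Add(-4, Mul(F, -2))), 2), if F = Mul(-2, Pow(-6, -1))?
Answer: Rational(107584, 9) ≈ 11954.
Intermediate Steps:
F = Rational(1, 3) (F = Mul(-2, Rational(-1, 6)) = Rational(1, 3) ≈ 0.33333)
Pow(Add(114, Add(-4, Mul(F, -2))), 2) = Pow(Add(114, Add(-4, Mul(Rational(1, 3), -2))), 2) = Pow(Add(114, Add(-4, Rational(-2, 3))), 2) = Pow(Add(114, Rational(-14, 3)), 2) = Pow(Rational(328, 3), 2) = Rational(107584, 9)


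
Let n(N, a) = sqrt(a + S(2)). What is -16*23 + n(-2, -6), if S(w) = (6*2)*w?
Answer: -368 + 3*sqrt(2) ≈ -363.76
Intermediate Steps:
S(w) = 12*w
n(N, a) = sqrt(24 + a) (n(N, a) = sqrt(a + 12*2) = sqrt(a + 24) = sqrt(24 + a))
-16*23 + n(-2, -6) = -16*23 + sqrt(24 - 6) = -368 + sqrt(18) = -368 + 3*sqrt(2)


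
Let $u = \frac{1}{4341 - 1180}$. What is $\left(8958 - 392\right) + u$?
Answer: $\frac{27077127}{3161} \approx 8566.0$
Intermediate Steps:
$u = \frac{1}{3161} \approx 0.00031636$
$\left(8958 - 392\right) + u = \left(8958 - 392\right) + \frac{1}{3161} = 8566 + \frac{1}{3161} = \frac{27077127}{3161}$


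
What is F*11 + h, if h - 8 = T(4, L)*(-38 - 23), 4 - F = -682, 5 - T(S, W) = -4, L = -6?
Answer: 7005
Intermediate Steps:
T(S, W) = 9 (T(S, W) = 5 - 1*(-4) = 5 + 4 = 9)
F = 686 (F = 4 - 1*(-682) = 4 + 682 = 686)
h = -541 (h = 8 + 9*(-38 - 23) = 8 + 9*(-61) = 8 - 549 = -541)
F*11 + h = 686*11 - 541 = 7546 - 541 = 7005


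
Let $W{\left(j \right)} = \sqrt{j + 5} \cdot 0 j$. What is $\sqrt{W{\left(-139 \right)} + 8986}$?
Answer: $\sqrt{8986} \approx 94.795$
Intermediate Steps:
$W{\left(j \right)} = 0$ ($W{\left(j \right)} = \sqrt{5 + j} 0 j = 0 j = 0$)
$\sqrt{W{\left(-139 \right)} + 8986} = \sqrt{0 + 8986} = \sqrt{8986}$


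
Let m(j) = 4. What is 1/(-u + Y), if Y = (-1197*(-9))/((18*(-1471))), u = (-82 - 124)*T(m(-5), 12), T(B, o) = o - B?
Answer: 2942/4847219 ≈ 0.00060695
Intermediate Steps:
u = -1648 (u = (-82 - 124)*(12 - 1*4) = -206*(12 - 4) = -206*8 = -1648)
Y = -1197/2942 (Y = 10773/(-26478) = 10773*(-1/26478) = -1197/2942 ≈ -0.40687)
1/(-u + Y) = 1/(-1*(-1648) - 1197/2942) = 1/(1648 - 1197/2942) = 1/(4847219/2942) = 2942/4847219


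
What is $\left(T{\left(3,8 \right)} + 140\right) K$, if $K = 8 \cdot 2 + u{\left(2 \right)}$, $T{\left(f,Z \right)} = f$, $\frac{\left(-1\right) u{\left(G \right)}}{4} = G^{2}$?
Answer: $0$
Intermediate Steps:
$u{\left(G \right)} = - 4 G^{2}$
$K = 0$ ($K = 8 \cdot 2 - 4 \cdot 2^{2} = 16 - 16 = 0$)
$\left(T{\left(3,8 \right)} + 140\right) K = \left(3 + 140\right) 0 = 143 \cdot 0 = 0$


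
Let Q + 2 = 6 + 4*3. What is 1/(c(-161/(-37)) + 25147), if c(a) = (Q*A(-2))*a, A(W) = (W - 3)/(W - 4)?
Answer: 111/2797757 ≈ 3.9675e-5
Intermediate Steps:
A(W) = (-3 + W)/(-4 + W)
Q = 16 (Q = -2 + (6 + 4*3) = -2 + (6 + 12) = -2 + 18 = 16)
c(a) = 40*a/3 (c(a) = (16*((-3 - 2)/(-4 - 2)))*a = (16*(-5/(-6)))*a = (16*(-⅙*(-5)))*a = (16*(⅚))*a = 40*a/3)
1/(c(-161/(-37)) + 25147) = 1/(40*(-161/(-37))/3 + 25147) = 1/(40*(-161*(-1/37))/3 + 25147) = 1/((40/3)*(161/37) + 25147) = 1/(6440/111 + 25147) = 1/(2797757/111) = 111/2797757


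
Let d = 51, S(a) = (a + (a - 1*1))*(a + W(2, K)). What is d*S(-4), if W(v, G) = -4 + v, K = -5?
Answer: 2754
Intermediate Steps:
S(a) = (-1 + 2*a)*(-2 + a) (S(a) = (a + (a - 1*1))*(a + (-4 + 2)) = (a + (a - 1))*(a - 2) = (a + (-1 + a))*(-2 + a) = (-1 + 2*a)*(-2 + a))
d*S(-4) = 51*(2 - 5*(-4) + 2*(-4)**2) = 51*(2 + 20 + 2*16) = 51*(2 + 20 + 32) = 51*54 = 2754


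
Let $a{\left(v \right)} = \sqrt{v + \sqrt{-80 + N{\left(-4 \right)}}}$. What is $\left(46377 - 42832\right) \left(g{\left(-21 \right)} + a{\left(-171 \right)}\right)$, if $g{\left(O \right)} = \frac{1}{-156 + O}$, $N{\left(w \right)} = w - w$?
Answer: $- \frac{3545}{177} + 3545 \sqrt{-171 + 4 i \sqrt{5}} \approx 1191.9 + 46373.0 i$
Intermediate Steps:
$N{\left(w \right)} = 0$
$a{\left(v \right)} = \sqrt{v + 4 i \sqrt{5}}$ ($a{\left(v \right)} = \sqrt{v + \sqrt{-80 + 0}} = \sqrt{v + \sqrt{-80}} = \sqrt{v + 4 i \sqrt{5}}$)
$\left(46377 - 42832\right) \left(g{\left(-21 \right)} + a{\left(-171 \right)}\right) = \left(46377 - 42832\right) \left(\frac{1}{-156 - 21} + \sqrt{-171 + 4 i \sqrt{5}}\right) = 3545 \left(\frac{1}{-177} + \sqrt{-171 + 4 i \sqrt{5}}\right) = 3545 \left(- \frac{1}{177} + \sqrt{-171 + 4 i \sqrt{5}}\right) = - \frac{3545}{177} + 3545 \sqrt{-171 + 4 i \sqrt{5}}$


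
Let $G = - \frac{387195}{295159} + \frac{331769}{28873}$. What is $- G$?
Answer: $- \frac{86745125036}{8522125807} \approx -10.179$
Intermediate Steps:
$G = \frac{86745125036}{8522125807}$ ($G = \left(-387195\right) \frac{1}{295159} + 331769 \cdot \frac{1}{28873} = - \frac{387195}{295159} + \frac{331769}{28873} = \frac{86745125036}{8522125807} \approx 10.179$)
$- G = \left(-1\right) \frac{86745125036}{8522125807} = - \frac{86745125036}{8522125807}$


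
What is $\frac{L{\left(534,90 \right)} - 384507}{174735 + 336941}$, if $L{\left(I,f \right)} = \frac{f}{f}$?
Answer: $- \frac{192253}{255838} \approx -0.75146$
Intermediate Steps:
$L{\left(I,f \right)} = 1$
$\frac{L{\left(534,90 \right)} - 384507}{174735 + 336941} = \frac{1 - 384507}{174735 + 336941} = - \frac{384506}{511676} = \left(-384506\right) \frac{1}{511676} = - \frac{192253}{255838}$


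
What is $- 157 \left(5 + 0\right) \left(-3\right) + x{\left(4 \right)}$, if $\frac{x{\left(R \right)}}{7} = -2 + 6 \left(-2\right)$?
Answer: $2257$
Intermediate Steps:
$x{\left(R \right)} = -98$ ($x{\left(R \right)} = 7 \left(-2 + 6 \left(-2\right)\right) = 7 \left(-2 - 12\right) = 7 \left(-14\right) = -98$)
$- 157 \left(5 + 0\right) \left(-3\right) + x{\left(4 \right)} = - 157 \left(5 + 0\right) \left(-3\right) - 98 = - 157 \cdot 5 \left(-3\right) - 98 = \left(-157\right) \left(-15\right) - 98 = 2355 - 98 = 2257$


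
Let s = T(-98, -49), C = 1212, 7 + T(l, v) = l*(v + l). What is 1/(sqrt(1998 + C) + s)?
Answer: 14399/207327991 - sqrt(3210)/207327991 ≈ 6.9177e-5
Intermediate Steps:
T(l, v) = -7 + l*(l + v) (T(l, v) = -7 + l*(v + l) = -7 + l*(l + v))
s = 14399 (s = -7 + (-98)**2 - 98*(-49) = -7 + 9604 + 4802 = 14399)
1/(sqrt(1998 + C) + s) = 1/(sqrt(1998 + 1212) + 14399) = 1/(sqrt(3210) + 14399) = 1/(14399 + sqrt(3210))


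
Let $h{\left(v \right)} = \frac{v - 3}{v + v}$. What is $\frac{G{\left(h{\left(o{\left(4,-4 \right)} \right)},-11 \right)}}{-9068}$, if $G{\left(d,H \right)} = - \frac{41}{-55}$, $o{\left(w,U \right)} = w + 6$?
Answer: $- \frac{41}{498740} \approx -8.2207 \cdot 10^{-5}$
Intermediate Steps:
$o{\left(w,U \right)} = 6 + w$
$h{\left(v \right)} = \frac{-3 + v}{2 v}$
$G{\left(d,H \right)} = \frac{41}{55}$ ($G{\left(d,H \right)} = \left(-41\right) \left(- \frac{1}{55}\right) = \frac{41}{55}$)
$\frac{G{\left(h{\left(o{\left(4,-4 \right)} \right)},-11 \right)}}{-9068} = \frac{41}{55 \left(-9068\right)} = \frac{41}{55} \left(- \frac{1}{9068}\right) = - \frac{41}{498740}$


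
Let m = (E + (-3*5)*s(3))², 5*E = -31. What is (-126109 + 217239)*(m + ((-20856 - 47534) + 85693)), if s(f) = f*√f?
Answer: 10669700886/5 + 50850540*√3 ≈ 2.2220e+9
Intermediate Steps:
s(f) = f^(3/2)
E = -31/5 (E = (⅕)*(-31) = -31/5 ≈ -6.2000)
m = (-31/5 - 45*√3)² (m = (-31/5 + (-3*5)*3^(3/2))² = (-31/5 - 45*√3)² ≈ 7079.9)
(-126109 + 217239)*(m + ((-20856 - 47534) + 85693)) = (-126109 + 217239)*((152836/25 + 558*√3) + ((-20856 - 47534) + 85693)) = 91130*((152836/25 + 558*√3) + (-68390 + 85693)) = 91130*((152836/25 + 558*√3) + 17303) = 91130*(585411/25 + 558*√3) = 10669700886/5 + 50850540*√3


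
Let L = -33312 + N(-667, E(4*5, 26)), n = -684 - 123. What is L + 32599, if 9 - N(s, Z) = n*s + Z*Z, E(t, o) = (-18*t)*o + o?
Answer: -87662529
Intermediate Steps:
n = -807
E(t, o) = o - 18*o*t (E(t, o) = -18*o*t + o = o - 18*o*t)
N(s, Z) = 9 - Z**2 + 807*s (N(s, Z) = 9 - (-807*s + Z*Z) = 9 - (-807*s + Z**2) = 9 - (Z**2 - 807*s) = 9 + (-Z**2 + 807*s) = 9 - Z**2 + 807*s)
L = -87695128 (L = -33312 + (9 - (26*(1 - 72*5))**2 + 807*(-667)) = -33312 + (9 - (26*(1 - 18*20))**2 - 538269) = -33312 + (9 - (26*(1 - 360))**2 - 538269) = -33312 + (9 - (26*(-359))**2 - 538269) = -33312 + (9 - 1*(-9334)**2 - 538269) = -33312 + (9 - 1*87123556 - 538269) = -33312 + (9 - 87123556 - 538269) = -33312 - 87661816 = -87695128)
L + 32599 = -87695128 + 32599 = -87662529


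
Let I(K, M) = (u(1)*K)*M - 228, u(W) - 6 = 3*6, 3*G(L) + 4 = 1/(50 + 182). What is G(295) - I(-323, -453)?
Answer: -814651605/232 ≈ -3.5114e+6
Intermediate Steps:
G(L) = -309/232 (G(L) = -4/3 + 1/(3*(50 + 182)) = -4/3 + (⅓)/232 = -4/3 + (⅓)*(1/232) = -4/3 + 1/696 = -309/232)
u(W) = 24 (u(W) = 6 + 3*6 = 6 + 18 = 24)
I(K, M) = -228 + 24*K*M (I(K, M) = (24*K)*M - 228 = 24*K*M - 228 = -228 + 24*K*M)
G(295) - I(-323, -453) = -309/232 - (-228 + 24*(-323)*(-453)) = -309/232 - (-228 + 3511656) = -309/232 - 1*3511428 = -309/232 - 3511428 = -814651605/232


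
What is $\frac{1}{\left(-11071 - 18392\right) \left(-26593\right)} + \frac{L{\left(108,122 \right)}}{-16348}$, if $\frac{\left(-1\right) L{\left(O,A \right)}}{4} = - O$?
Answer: $- \frac{1387197185}{52495140453} \approx -0.026425$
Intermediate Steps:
$L{\left(O,A \right)} = 4 O$ ($L{\left(O,A \right)} = - 4 \left(- O\right) = 4 O$)
$\frac{1}{\left(-11071 - 18392\right) \left(-26593\right)} + \frac{L{\left(108,122 \right)}}{-16348} = \frac{1}{\left(-11071 - 18392\right) \left(-26593\right)} + \frac{4 \cdot 108}{-16348} = \frac{1}{-29463} \left(- \frac{1}{26593}\right) + 432 \left(- \frac{1}{16348}\right) = \left(- \frac{1}{29463}\right) \left(- \frac{1}{26593}\right) - \frac{108}{4087} = \frac{1}{783509559} - \frac{108}{4087} = - \frac{1387197185}{52495140453}$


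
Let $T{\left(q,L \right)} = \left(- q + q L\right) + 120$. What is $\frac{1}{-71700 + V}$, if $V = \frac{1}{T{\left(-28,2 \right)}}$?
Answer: $- \frac{92}{6596399} \approx -1.3947 \cdot 10^{-5}$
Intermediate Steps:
$T{\left(q,L \right)} = 120 - q + L q$ ($T{\left(q,L \right)} = \left(- q + L q\right) + 120 = 120 - q + L q$)
$V = \frac{1}{92}$ ($V = \frac{1}{120 - -28 + 2 \left(-28\right)} = \frac{1}{120 + 28 - 56} = \frac{1}{92} \approx 0.01087$)
$\frac{1}{-71700 + V} = \frac{1}{-71700 + \frac{1}{92}} = \frac{1}{- \frac{6596399}{92}} = - \frac{92}{6596399}$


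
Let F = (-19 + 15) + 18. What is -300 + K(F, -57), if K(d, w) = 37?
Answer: -263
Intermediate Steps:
F = 14 (F = -4 + 18 = 14)
-300 + K(F, -57) = -300 + 37 = -263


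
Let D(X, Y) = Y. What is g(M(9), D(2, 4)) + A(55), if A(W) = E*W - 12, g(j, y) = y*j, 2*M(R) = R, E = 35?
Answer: 1931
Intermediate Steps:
M(R) = R/2
g(j, y) = j*y
A(W) = -12 + 35*W (A(W) = 35*W - 12 = -12 + 35*W)
g(M(9), D(2, 4)) + A(55) = ((1/2)*9)*4 + (-12 + 35*55) = (9/2)*4 + (-12 + 1925) = 18 + 1913 = 1931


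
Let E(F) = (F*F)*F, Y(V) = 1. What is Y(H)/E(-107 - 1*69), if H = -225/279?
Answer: -1/5451776 ≈ -1.8343e-7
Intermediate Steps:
H = -25/31 (H = -225*1/279 = -25/31 ≈ -0.80645)
E(F) = F³ (E(F) = F²*F = F³)
Y(H)/E(-107 - 1*69) = 1/(-107 - 1*69)³ = 1/(-107 - 69)³ = 1/(-176)³ = 1/(-5451776) = 1*(-1/5451776) = -1/5451776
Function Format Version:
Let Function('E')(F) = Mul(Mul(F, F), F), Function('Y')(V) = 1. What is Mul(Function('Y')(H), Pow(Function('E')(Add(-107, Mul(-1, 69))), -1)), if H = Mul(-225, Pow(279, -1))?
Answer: Rational(-1, 5451776) ≈ -1.8343e-7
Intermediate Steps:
H = Rational(-25, 31) (H = Mul(-225, Rational(1, 279)) = Rational(-25, 31) ≈ -0.80645)
Function('E')(F) = Pow(F, 3) (Function('E')(F) = Mul(Pow(F, 2), F) = Pow(F, 3))
Mul(Function('Y')(H), Pow(Function('E')(Add(-107, Mul(-1, 69))), -1)) = Mul(1, Pow(Pow(Add(-107, Mul(-1, 69)), 3), -1)) = Mul(1, Pow(Pow(Add(-107, -69), 3), -1)) = Mul(1, Pow(Pow(-176, 3), -1)) = Mul(1, Pow(-5451776, -1)) = Mul(1, Rational(-1, 5451776)) = Rational(-1, 5451776)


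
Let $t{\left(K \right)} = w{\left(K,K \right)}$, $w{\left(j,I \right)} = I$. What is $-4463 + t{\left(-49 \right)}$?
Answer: $-4512$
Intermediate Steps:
$t{\left(K \right)} = K$
$-4463 + t{\left(-49 \right)} = -4463 - 49 = -4512$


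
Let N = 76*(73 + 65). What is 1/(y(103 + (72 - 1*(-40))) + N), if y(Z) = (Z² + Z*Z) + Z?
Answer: 1/103153 ≈ 9.6943e-6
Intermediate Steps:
y(Z) = Z + 2*Z² (y(Z) = (Z² + Z²) + Z = 2*Z² + Z = Z + 2*Z²)
N = 10488 (N = 76*138 = 10488)
1/(y(103 + (72 - 1*(-40))) + N) = 1/((103 + (72 - 1*(-40)))*(1 + 2*(103 + (72 - 1*(-40)))) + 10488) = 1/((103 + (72 + 40))*(1 + 2*(103 + (72 + 40))) + 10488) = 1/((103 + 112)*(1 + 2*(103 + 112)) + 10488) = 1/(215*(1 + 2*215) + 10488) = 1/(215*(1 + 430) + 10488) = 1/(215*431 + 10488) = 1/(92665 + 10488) = 1/103153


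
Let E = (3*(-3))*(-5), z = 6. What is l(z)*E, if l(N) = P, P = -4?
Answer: -180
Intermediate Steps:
l(N) = -4
E = 45 (E = -9*(-5) = 45)
l(z)*E = -4*45 = -180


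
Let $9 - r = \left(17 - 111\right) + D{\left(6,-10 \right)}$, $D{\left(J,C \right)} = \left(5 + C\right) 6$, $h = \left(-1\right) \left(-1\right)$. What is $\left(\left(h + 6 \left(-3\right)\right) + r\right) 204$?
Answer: $23664$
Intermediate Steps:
$h = 1$
$D{\left(J,C \right)} = 30 + 6 C$
$r = 133$ ($r = 9 - \left(\left(17 - 111\right) + \left(30 + 6 \left(-10\right)\right)\right) = 9 - \left(-94 + \left(30 - 60\right)\right) = 9 - \left(-94 - 30\right) = 9 - -124 = 9 + 124 = 133$)
$\left(\left(h + 6 \left(-3\right)\right) + r\right) 204 = \left(\left(1 + 6 \left(-3\right)\right) + 133\right) 204 = \left(\left(1 - 18\right) + 133\right) 204 = \left(-17 + 133\right) 204 = 116 \cdot 204 = 23664$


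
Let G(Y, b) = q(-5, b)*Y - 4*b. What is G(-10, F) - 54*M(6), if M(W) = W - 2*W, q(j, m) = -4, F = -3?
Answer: 376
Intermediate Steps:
M(W) = -W
G(Y, b) = -4*Y - 4*b
G(-10, F) - 54*M(6) = (-4*(-10) - 4*(-3)) - (-54)*6 = (40 + 12) - 54*(-6) = 52 + 324 = 376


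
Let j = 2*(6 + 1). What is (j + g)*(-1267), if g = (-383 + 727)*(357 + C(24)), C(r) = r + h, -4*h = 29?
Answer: -162915928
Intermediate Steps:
h = -29/4 (h = -¼*29 = -29/4 ≈ -7.2500)
C(r) = -29/4 + r (C(r) = r - 29/4 = -29/4 + r)
g = 128570 (g = (-383 + 727)*(357 + (-29/4 + 24)) = 344*(357 + 67/4) = 344*(1495/4) = 128570)
j = 14 (j = 2*7 = 14)
(j + g)*(-1267) = (14 + 128570)*(-1267) = 128584*(-1267) = -162915928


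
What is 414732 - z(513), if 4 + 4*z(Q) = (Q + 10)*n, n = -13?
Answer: 1665731/4 ≈ 4.1643e+5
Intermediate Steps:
z(Q) = -67/2 - 13*Q/4 (z(Q) = -1 + ((Q + 10)*(-13))/4 = -1 + ((10 + Q)*(-13))/4 = -1 + (-130 - 13*Q)/4 = -1 + (-65/2 - 13*Q/4) = -67/2 - 13*Q/4)
414732 - z(513) = 414732 - (-67/2 - 13/4*513) = 414732 - (-67/2 - 6669/4) = 414732 - 1*(-6803/4) = 414732 + 6803/4 = 1665731/4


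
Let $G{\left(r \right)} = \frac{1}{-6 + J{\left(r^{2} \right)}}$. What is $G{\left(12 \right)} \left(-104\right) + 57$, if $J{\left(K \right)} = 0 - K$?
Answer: $\frac{4327}{75} \approx 57.693$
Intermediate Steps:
$J{\left(K \right)} = - K$
$G{\left(r \right)} = \frac{1}{-6 - r^{2}}$
$G{\left(12 \right)} \left(-104\right) + 57 = - \frac{1}{6 + 12^{2}} \left(-104\right) + 57 = - \frac{1}{6 + 144} \left(-104\right) + 57 = - \frac{1}{150} \left(-104\right) + 57 = \left(-1\right) \frac{1}{150} \left(-104\right) + 57 = \left(- \frac{1}{150}\right) \left(-104\right) + 57 = \frac{52}{75} + 57 = \frac{4327}{75}$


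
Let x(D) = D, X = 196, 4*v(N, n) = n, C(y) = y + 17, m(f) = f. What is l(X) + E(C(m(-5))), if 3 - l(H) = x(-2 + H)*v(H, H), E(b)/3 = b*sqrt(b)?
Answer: -9503 + 72*sqrt(3) ≈ -9378.3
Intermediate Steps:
C(y) = 17 + y
E(b) = 3*b**(3/2) (E(b) = 3*(b*sqrt(b)) = 3*b**(3/2))
v(N, n) = n/4
l(H) = 3 - H*(-2 + H)/4 (l(H) = 3 - (-2 + H)*H/4 = 3 - H*(-2 + H)/4)
l(X) + E(C(m(-5))) = (3 - 1/4*196*(-2 + 196)) + 3*(17 - 5)**(3/2) = (3 - 1/4*196*194) + 3*12**(3/2) = (3 - 9506) + 3*(24*sqrt(3)) = -9503 + 72*sqrt(3)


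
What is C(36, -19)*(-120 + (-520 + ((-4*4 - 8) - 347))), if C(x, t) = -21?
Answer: 21231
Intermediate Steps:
C(36, -19)*(-120 + (-520 + ((-4*4 - 8) - 347))) = -21*(-120 + (-520 + ((-4*4 - 8) - 347))) = -21*(-120 + (-520 + ((-16 - 8) - 347))) = -21*(-120 + (-520 + (-24 - 347))) = -21*(-120 + (-520 - 371)) = -21*(-120 - 891) = -21*(-1011) = 21231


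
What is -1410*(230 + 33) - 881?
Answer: -371711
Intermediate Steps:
-1410*(230 + 33) - 881 = -1410*263 - 881 = -370830 - 881 = -371711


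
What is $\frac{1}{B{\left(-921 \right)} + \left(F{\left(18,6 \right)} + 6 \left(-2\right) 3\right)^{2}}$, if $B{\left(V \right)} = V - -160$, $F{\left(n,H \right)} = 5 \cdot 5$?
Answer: $- \frac{1}{640} \approx -0.0015625$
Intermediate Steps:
$F{\left(n,H \right)} = 25$
$B{\left(V \right)} = 160 + V$ ($B{\left(V \right)} = V + 160 = 160 + V$)
$\frac{1}{B{\left(-921 \right)} + \left(F{\left(18,6 \right)} + 6 \left(-2\right) 3\right)^{2}} = \frac{1}{\left(160 - 921\right) + \left(25 + 6 \left(-2\right) 3\right)^{2}} = \frac{1}{-761 + \left(25 - 36\right)^{2}} = \frac{1}{-761 + \left(-11\right)^{2}} = \frac{1}{-761 + 121} = \frac{1}{-640} = - \frac{1}{640}$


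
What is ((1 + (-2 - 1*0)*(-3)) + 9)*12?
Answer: 192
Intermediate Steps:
((1 + (-2 - 1*0)*(-3)) + 9)*12 = ((1 + (-2 + 0)*(-3)) + 9)*12 = ((1 - 2*(-3)) + 9)*12 = ((1 + 6) + 9)*12 = (7 + 9)*12 = 16*12 = 192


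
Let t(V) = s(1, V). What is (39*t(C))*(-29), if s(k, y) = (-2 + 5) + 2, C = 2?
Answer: -5655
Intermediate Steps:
s(k, y) = 5 (s(k, y) = 3 + 2 = 5)
t(V) = 5
(39*t(C))*(-29) = (39*5)*(-29) = 195*(-29) = -5655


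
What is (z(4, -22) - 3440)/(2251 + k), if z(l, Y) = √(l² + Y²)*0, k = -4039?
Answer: 860/447 ≈ 1.9239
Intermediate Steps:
z(l, Y) = 0 (z(l, Y) = √(Y² + l²)*0 = 0)
(z(4, -22) - 3440)/(2251 + k) = (0 - 3440)/(2251 - 4039) = -3440/(-1788) = -3440*(-1/1788) = 860/447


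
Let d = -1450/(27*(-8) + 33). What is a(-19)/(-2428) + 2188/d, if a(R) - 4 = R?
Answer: 486101331/1760300 ≈ 276.15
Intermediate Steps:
a(R) = 4 + R
d = 1450/183 (d = -1450/(-216 + 33) = -1450/(-183) = -1450*(-1/183) = 1450/183 ≈ 7.9235)
a(-19)/(-2428) + 2188/d = (4 - 19)/(-2428) + 2188/(1450/183) = -15*(-1/2428) + 2188*(183/1450) = 15/2428 + 200202/725 = 486101331/1760300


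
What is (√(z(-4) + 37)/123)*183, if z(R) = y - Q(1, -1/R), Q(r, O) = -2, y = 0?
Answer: 61*√39/41 ≈ 9.2913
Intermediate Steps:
z(R) = 2 (z(R) = 0 - 1*(-2) = 0 + 2 = 2)
(√(z(-4) + 37)/123)*183 = (√(2 + 37)/123)*183 = (√39*(1/123))*183 = (√39/123)*183 = 61*√39/41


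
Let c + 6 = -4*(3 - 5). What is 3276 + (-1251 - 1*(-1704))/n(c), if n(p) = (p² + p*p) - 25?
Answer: 55239/17 ≈ 3249.4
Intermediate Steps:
c = 2 (c = -6 - 4*(3 - 5) = -6 - 4*(-2) = -6 + 8 = 2)
n(p) = -25 + 2*p² (n(p) = (p² + p²) - 25 = 2*p² - 25 = -25 + 2*p²)
3276 + (-1251 - 1*(-1704))/n(c) = 3276 + (-1251 - 1*(-1704))/(-25 + 2*2²) = 3276 + (-1251 + 1704)/(-25 + 2*4) = 3276 + 453/(-25 + 8) = 3276 + 453/(-17) = 3276 + 453*(-1/17) = 3276 - 453/17 = 55239/17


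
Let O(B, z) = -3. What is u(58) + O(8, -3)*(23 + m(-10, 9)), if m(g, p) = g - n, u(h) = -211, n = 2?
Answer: -244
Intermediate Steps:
m(g, p) = -2 + g (m(g, p) = g - 1*2 = g - 2 = -2 + g)
u(58) + O(8, -3)*(23 + m(-10, 9)) = -211 - 3*(23 + (-2 - 10)) = -211 - 3*(23 - 12) = -211 - 3*11 = -211 - 33 = -244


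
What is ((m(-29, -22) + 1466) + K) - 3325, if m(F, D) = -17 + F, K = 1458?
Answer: -447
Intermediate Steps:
((m(-29, -22) + 1466) + K) - 3325 = (((-17 - 29) + 1466) + 1458) - 3325 = ((-46 + 1466) + 1458) - 3325 = (1420 + 1458) - 3325 = 2878 - 3325 = -447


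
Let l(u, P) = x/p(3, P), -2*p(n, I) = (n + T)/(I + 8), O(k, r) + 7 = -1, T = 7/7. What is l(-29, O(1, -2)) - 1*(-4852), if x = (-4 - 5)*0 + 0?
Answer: 4852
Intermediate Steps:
T = 1 (T = 7*(⅐) = 1)
O(k, r) = -8 (O(k, r) = -7 - 1 = -8)
p(n, I) = -(1 + n)/(2*(8 + I)) (p(n, I) = -(n + 1)/(2*(I + 8)) = -(1 + n)/(2*(8 + I)))
x = 0 (x = -9*0 + 0 = 0 + 0 = 0)
l(u, P) = 0 (l(u, P) = 0/(((-1 - 1*3)/(2*(8 + P)))) = 0/(((-1 - 3)/(2*(8 + P)))) = 0/(((½)*(-4)/(8 + P))) = 0/((-2/(8 + P))) = 0*(-4 - P/2) = 0)
l(-29, O(1, -2)) - 1*(-4852) = 0 - 1*(-4852) = 0 + 4852 = 4852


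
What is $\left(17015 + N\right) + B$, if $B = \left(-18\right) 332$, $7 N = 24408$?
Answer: $\frac{101681}{7} \approx 14526.0$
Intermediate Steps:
$N = \frac{24408}{7}$ ($N = \frac{1}{7} \cdot 24408 = \frac{24408}{7} \approx 3486.9$)
$B = -5976$
$\left(17015 + N\right) + B = \left(17015 + \frac{24408}{7}\right) - 5976 = \frac{143513}{7} - 5976 = \frac{101681}{7}$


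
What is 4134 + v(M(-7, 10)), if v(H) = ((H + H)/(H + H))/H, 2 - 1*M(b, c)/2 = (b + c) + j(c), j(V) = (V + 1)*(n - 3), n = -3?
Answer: 537421/130 ≈ 4134.0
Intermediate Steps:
j(V) = -6 - 6*V (j(V) = (V + 1)*(-3 - 3) = (1 + V)*(-6) = -6 - 6*V)
M(b, c) = 16 - 2*b + 10*c (M(b, c) = 4 - 2*((b + c) + (-6 - 6*c)) = 4 - 2*(-6 + b - 5*c) = 4 + (12 - 2*b + 10*c) = 16 - 2*b + 10*c)
v(H) = 1/H (v(H) = ((2*H)/((2*H)))/H = ((2*H)*(1/(2*H)))/H = 1/H)
4134 + v(M(-7, 10)) = 4134 + 1/(16 - 2*(-7) + 10*10) = 4134 + 1/(16 + 14 + 100) = 4134 + 1/130 = 537421/130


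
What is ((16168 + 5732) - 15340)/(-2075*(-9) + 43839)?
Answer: 3280/31257 ≈ 0.10494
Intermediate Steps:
((16168 + 5732) - 15340)/(-2075*(-9) + 43839) = (21900 - 15340)/(18675 + 43839) = 6560/62514 = 6560*(1/62514) = 3280/31257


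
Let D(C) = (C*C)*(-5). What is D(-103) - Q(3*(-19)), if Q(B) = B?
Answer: -52988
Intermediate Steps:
D(C) = -5*C² (D(C) = C²*(-5) = -5*C²)
D(-103) - Q(3*(-19)) = -5*(-103)² - 3*(-19) = -5*10609 - 1*(-57) = -53045 + 57 = -52988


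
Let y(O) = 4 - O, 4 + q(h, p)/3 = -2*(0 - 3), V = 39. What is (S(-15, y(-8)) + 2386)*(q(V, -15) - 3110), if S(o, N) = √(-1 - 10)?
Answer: -7406144 - 3104*I*√11 ≈ -7.4061e+6 - 10295.0*I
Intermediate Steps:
q(h, p) = 6 (q(h, p) = -12 + 3*(-2*(0 - 3)) = -12 + 3*(-2*(-3)) = -12 + 3*6 = -12 + 18 = 6)
S(o, N) = I*√11 (S(o, N) = √(-11) = I*√11)
(S(-15, y(-8)) + 2386)*(q(V, -15) - 3110) = (I*√11 + 2386)*(6 - 3110) = (2386 + I*√11)*(-3104) = -7406144 - 3104*I*√11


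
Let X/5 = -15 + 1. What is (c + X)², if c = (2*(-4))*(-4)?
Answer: 1444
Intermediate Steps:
c = 32 (c = -8*(-4) = 32)
X = -70 (X = 5*(-15 + 1) = 5*(-14) = -70)
(c + X)² = (32 - 70)² = (-38)² = 1444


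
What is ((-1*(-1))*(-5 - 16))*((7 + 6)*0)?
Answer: 0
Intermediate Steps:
((-1*(-1))*(-5 - 16))*((7 + 6)*0) = (1*(-21))*(13*0) = -21*0 = 0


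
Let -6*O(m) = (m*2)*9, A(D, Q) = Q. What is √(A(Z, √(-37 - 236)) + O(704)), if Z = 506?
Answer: √(-2112 + I*√273) ≈ 0.1798 + 45.957*I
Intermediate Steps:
O(m) = -3*m (O(m) = -m*2*9/6 = -2*m*9/6 = -3*m)
√(A(Z, √(-37 - 236)) + O(704)) = √(√(-37 - 236) - 3*704) = √(√(-273) - 2112) = √(I*√273 - 2112) = √(-2112 + I*√273)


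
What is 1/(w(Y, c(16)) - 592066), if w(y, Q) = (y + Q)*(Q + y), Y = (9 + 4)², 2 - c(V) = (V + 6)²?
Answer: -1/494097 ≈ -2.0239e-6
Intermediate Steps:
c(V) = 2 - (6 + V)² (c(V) = 2 - (V + 6)² = 2 - (6 + V)²)
Y = 169 (Y = 13² = 169)
w(y, Q) = (Q + y)² (w(y, Q) = (Q + y)*(Q + y) = (Q + y)²)
1/(w(Y, c(16)) - 592066) = 1/(((2 - (6 + 16)²) + 169)² - 592066) = 1/(((2 - 1*22²) + 169)² - 592066) = 1/(((2 - 1*484) + 169)² - 592066) = 1/(((2 - 484) + 169)² - 592066) = 1/((-482 + 169)² - 592066) = 1/((-313)² - 592066) = 1/(97969 - 592066) = 1/(-494097) = -1/494097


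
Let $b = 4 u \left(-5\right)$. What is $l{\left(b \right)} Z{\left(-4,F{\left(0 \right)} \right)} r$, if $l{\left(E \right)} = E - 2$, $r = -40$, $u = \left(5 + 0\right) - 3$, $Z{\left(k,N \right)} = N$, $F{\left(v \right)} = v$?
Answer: $0$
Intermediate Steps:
$u = 2$ ($u = 5 - 3 = 2$)
$b = -40$ ($b = 4 \cdot 2 \left(-5\right) = 8 \left(-5\right) = -40$)
$l{\left(E \right)} = -2 + E$ ($l{\left(E \right)} = E - 2 = -2 + E$)
$l{\left(b \right)} Z{\left(-4,F{\left(0 \right)} \right)} r = \left(-2 - 40\right) 0 \left(-40\right) = \left(-42\right) 0 \left(-40\right) = 0 \left(-40\right) = 0$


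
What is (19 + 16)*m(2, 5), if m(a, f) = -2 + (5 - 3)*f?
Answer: 280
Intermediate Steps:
m(a, f) = -2 + 2*f
(19 + 16)*m(2, 5) = (19 + 16)*(-2 + 2*5) = 35*(-2 + 10) = 35*8 = 280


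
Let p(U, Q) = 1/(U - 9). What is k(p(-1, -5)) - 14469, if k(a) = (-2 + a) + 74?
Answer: -143971/10 ≈ -14397.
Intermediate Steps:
p(U, Q) = 1/(-9 + U)
k(a) = 72 + a
k(p(-1, -5)) - 14469 = (72 + 1/(-9 - 1)) - 14469 = (72 + 1/(-10)) - 14469 = (72 - 1/10) - 14469 = 719/10 - 14469 = -143971/10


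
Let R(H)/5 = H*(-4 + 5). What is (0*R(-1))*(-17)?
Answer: 0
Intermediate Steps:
R(H) = 5*H (R(H) = 5*(H*(-4 + 5)) = 5*(H*1) = 5*H)
(0*R(-1))*(-17) = (0*(5*(-1)))*(-17) = (0*(-5))*(-17) = 0*(-17) = 0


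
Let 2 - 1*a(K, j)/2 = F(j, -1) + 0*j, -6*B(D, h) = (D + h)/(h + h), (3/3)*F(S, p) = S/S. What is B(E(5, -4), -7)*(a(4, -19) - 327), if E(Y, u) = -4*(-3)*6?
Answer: -21125/84 ≈ -251.49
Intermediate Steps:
E(Y, u) = 72 (E(Y, u) = 12*6 = 72)
F(S, p) = 1 (F(S, p) = S/S = 1)
B(D, h) = -(D + h)/(12*h) (B(D, h) = -(D + h)/(6*(h + h)) = -(D + h)/(6*(2*h)) = -(D + h)*1/(2*h)/6 = -(D + h)/(12*h))
a(K, j) = 2 (a(K, j) = 4 - 2*(1 + 0*j) = 4 - 2*(1 + 0) = 4 - 2*1 = 4 - 2 = 2)
B(E(5, -4), -7)*(a(4, -19) - 327) = ((1/12)*(-1*72 - 1*(-7))/(-7))*(2 - 327) = ((1/12)*(-1/7)*(-72 + 7))*(-325) = ((1/12)*(-1/7)*(-65))*(-325) = (65/84)*(-325) = -21125/84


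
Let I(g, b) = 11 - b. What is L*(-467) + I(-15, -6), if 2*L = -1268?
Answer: 296095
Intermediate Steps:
L = -634 (L = (½)*(-1268) = -634)
L*(-467) + I(-15, -6) = -634*(-467) + (11 - 1*(-6)) = 296078 + (11 + 6) = 296078 + 17 = 296095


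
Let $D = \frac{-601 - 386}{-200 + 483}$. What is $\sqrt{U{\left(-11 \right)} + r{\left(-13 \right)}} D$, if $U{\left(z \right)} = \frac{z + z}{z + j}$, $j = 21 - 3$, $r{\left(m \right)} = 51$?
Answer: $- \frac{141 \sqrt{2345}}{283} \approx -24.127$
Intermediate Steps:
$j = 18$
$U{\left(z \right)} = \frac{2 z}{18 + z}$ ($U{\left(z \right)} = \frac{z + z}{z + 18} = \frac{2 z}{18 + z}$)
$D = - \frac{987}{283} \approx -3.4876$
$\sqrt{U{\left(-11 \right)} + r{\left(-13 \right)}} D = \sqrt{2 \left(-11\right) \frac{1}{18 - 11} + 51} \left(- \frac{987}{283}\right) = \sqrt{2 \left(-11\right) \frac{1}{7} + 51} \left(- \frac{987}{283}\right) = \sqrt{- \frac{22}{7} + 51} \left(- \frac{987}{283}\right) = \sqrt{\frac{335}{7}} \left(- \frac{987}{283}\right) = \frac{\sqrt{2345}}{7} \left(- \frac{987}{283}\right) = - \frac{141 \sqrt{2345}}{283}$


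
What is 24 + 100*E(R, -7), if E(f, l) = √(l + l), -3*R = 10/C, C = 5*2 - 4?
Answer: 24 + 100*I*√14 ≈ 24.0 + 374.17*I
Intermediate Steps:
C = 6 (C = 10 - 4 = 6)
R = -5/9 (R = -10/(3*6) = -⅓*5/3 = -5/9 ≈ -0.55556)
E(f, l) = √2*√l (E(f, l) = √(2*l) = √2*√l)
24 + 100*E(R, -7) = 24 + 100*(√2*√(-7)) = 24 + 100*(√2*(I*√7)) = 24 + 100*(I*√14) = 24 + 100*I*√14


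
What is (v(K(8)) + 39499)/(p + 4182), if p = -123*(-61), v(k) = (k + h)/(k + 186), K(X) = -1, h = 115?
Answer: 7307429/2161725 ≈ 3.3804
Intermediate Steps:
v(k) = (115 + k)/(186 + k) (v(k) = (k + 115)/(k + 186) = (115 + k)/(186 + k))
p = 7503
(v(K(8)) + 39499)/(p + 4182) = ((115 - 1)/(186 - 1) + 39499)/(7503 + 4182) = (114/185 + 39499)/11685 = ((1/185)*114 + 39499)*(1/11685) = (114/185 + 39499)*(1/11685) = (7307429/185)*(1/11685) = 7307429/2161725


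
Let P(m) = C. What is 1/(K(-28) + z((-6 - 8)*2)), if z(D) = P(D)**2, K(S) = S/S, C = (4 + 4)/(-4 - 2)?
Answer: 9/25 ≈ 0.36000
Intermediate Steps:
C = -4/3 (C = 8/(-6) = 8*(-1/6) = -4/3 ≈ -1.3333)
P(m) = -4/3
K(S) = 1
z(D) = 16/9 (z(D) = (-4/3)**2 = 16/9)
1/(K(-28) + z((-6 - 8)*2)) = 1/(1 + 16/9) = 1/(25/9) = 9/25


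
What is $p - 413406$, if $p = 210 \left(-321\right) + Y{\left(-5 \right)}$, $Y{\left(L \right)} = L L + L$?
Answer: $-480796$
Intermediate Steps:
$Y{\left(L \right)} = L + L^{2}$ ($Y{\left(L \right)} = L^{2} + L = L + L^{2}$)
$p = -67390$ ($p = 210 \left(-321\right) - 5 \left(1 - 5\right) = -67410 - -20 = -67410 + 20 = -67390$)
$p - 413406 = -67390 - 413406 = -480796$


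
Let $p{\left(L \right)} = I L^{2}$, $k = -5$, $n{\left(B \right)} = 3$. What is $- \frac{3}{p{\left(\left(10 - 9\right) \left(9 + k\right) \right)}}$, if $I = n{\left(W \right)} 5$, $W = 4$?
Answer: $- \frac{1}{80} \approx -0.0125$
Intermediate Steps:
$I = 15$ ($I = 3 \cdot 5 = 15$)
$p{\left(L \right)} = 15 L^{2}$
$- \frac{3}{p{\left(\left(10 - 9\right) \left(9 + k\right) \right)}} = - \frac{3}{15 \left(\left(10 - 9\right) \left(9 - 5\right)\right)^{2}} = - \frac{3}{15 \left(1 \cdot 4\right)^{2}} = - \frac{3}{15 \cdot 4^{2}} = - \frac{3}{15 \cdot 16} = - \frac{3}{240} = \left(-3\right) \frac{1}{240} = - \frac{1}{80}$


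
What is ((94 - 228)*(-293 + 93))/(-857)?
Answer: -26800/857 ≈ -31.272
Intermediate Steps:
((94 - 228)*(-293 + 93))/(-857) = -134*(-200)*(-1/857) = 26800*(-1/857) = -26800/857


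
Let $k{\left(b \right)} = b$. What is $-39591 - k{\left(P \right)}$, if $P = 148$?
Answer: $-39739$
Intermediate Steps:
$-39591 - k{\left(P \right)} = -39591 - 148 = -39739$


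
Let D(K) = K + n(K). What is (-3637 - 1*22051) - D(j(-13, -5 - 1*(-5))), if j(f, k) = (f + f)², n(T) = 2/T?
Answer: -8911033/338 ≈ -26364.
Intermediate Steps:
j(f, k) = 4*f² (j(f, k) = (2*f)² = 4*f²)
D(K) = K + 2/K
(-3637 - 1*22051) - D(j(-13, -5 - 1*(-5))) = (-3637 - 1*22051) - (4*(-13)² + 2/((4*(-13)²))) = (-3637 - 22051) - (4*169 + 2/((4*169))) = -25688 - (676 + 2/676) = -25688 - (676 + 2*(1/676)) = -25688 - (676 + 1/338) = -25688 - 1*228489/338 = -25688 - 228489/338 = -8911033/338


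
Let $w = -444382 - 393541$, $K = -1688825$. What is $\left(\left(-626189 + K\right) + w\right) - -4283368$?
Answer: $1130431$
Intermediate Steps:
$w = -837923$ ($w = -444382 - 393541 = -837923$)
$\left(\left(-626189 + K\right) + w\right) - -4283368 = \left(\left(-626189 - 1688825\right) - 837923\right) - -4283368 = \left(-2315014 - 837923\right) + 4283368 = -3152937 + 4283368 = 1130431$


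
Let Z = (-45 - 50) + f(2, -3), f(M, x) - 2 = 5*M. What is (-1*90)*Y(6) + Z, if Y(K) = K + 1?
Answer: -713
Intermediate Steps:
Y(K) = 1 + K
f(M, x) = 2 + 5*M
Z = -83 (Z = (-45 - 50) + (2 + 5*2) = -95 + (2 + 10) = -95 + 12 = -83)
(-1*90)*Y(6) + Z = (-1*90)*(1 + 6) - 83 = -90*7 - 83 = -630 - 83 = -713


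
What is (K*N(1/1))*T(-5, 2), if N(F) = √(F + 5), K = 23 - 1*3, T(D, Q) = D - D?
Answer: 0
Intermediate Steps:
T(D, Q) = 0
K = 20 (K = 23 - 3 = 20)
N(F) = √(5 + F)
(K*N(1/1))*T(-5, 2) = (20*√(5 + 1/1))*0 = (20*√(5 + 1))*0 = (20*√6)*0 = 0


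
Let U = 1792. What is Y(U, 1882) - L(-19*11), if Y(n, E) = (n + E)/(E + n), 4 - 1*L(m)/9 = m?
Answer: -1916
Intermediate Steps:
L(m) = 36 - 9*m
Y(n, E) = 1 (Y(n, E) = (E + n)/(E + n) = 1)
Y(U, 1882) - L(-19*11) = 1 - (36 - (-171)*11) = 1 - (36 - 9*(-209)) = 1 - (36 + 1881) = 1 - 1*1917 = 1 - 1917 = -1916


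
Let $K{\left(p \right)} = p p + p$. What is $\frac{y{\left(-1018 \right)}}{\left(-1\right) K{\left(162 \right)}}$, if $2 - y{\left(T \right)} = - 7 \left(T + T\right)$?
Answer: $\frac{2375}{4401} \approx 0.53965$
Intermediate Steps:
$y{\left(T \right)} = 2 + 14 T$ ($y{\left(T \right)} = 2 - - 7 \left(T + T\right) = 2 - - 7 \cdot 2 T = 2 - - 14 T = 2 + 14 T$)
$K{\left(p \right)} = p + p^{2}$ ($K{\left(p \right)} = p^{2} + p = p + p^{2}$)
$\frac{y{\left(-1018 \right)}}{\left(-1\right) K{\left(162 \right)}} = \frac{2 + 14 \left(-1018\right)}{\left(-1\right) 162 \left(1 + 162\right)} = \frac{2 - 14252}{\left(-1\right) 162 \cdot 163} = - \frac{14250}{\left(-1\right) 26406} = - \frac{14250}{-26406} = \left(-14250\right) \left(- \frac{1}{26406}\right) = \frac{2375}{4401}$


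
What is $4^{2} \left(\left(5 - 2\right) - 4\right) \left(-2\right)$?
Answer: $32$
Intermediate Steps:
$4^{2} \left(\left(5 - 2\right) - 4\right) \left(-2\right) = 16 \left(\left(5 - 2\right) - 4\right) \left(-2\right) = 16 \left(3 - 4\right) \left(-2\right) = 16 \left(\left(-1\right) \left(-2\right)\right) = 16 \cdot 2 = 32$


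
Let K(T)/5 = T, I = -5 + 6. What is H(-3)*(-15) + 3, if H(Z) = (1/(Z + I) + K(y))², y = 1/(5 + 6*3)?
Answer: 3813/2116 ≈ 1.8020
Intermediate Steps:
I = 1
y = 1/23 (y = 1/(5 + 18) = 1/23 ≈ 0.043478)
K(T) = 5*T
H(Z) = (5/23 + 1/(1 + Z))² (H(Z) = (1/(Z + 1) + 5*(1/23))² = (1/(1 + Z) + 5/23)² = (5/23 + 1/(1 + Z))²)
H(-3)*(-15) + 3 = ((28 + 5*(-3))²/(529*(1 - 3)²))*(-15) + 3 = ((1/529)*(28 - 15)²/(-2)²)*(-15) + 3 = ((1/529)*(¼)*13²)*(-15) + 3 = ((1/529)*(¼)*169)*(-15) + 3 = (169/2116)*(-15) + 3 = -2535/2116 + 3 = 3813/2116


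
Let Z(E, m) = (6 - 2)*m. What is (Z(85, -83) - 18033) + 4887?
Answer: -13478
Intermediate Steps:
Z(E, m) = 4*m
(Z(85, -83) - 18033) + 4887 = (4*(-83) - 18033) + 4887 = (-332 - 18033) + 4887 = -18365 + 4887 = -13478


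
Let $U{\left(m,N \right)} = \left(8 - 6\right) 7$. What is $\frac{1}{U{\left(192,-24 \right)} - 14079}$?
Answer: $- \frac{1}{14065} \approx -7.1098 \cdot 10^{-5}$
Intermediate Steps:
$U{\left(m,N \right)} = 14$ ($U{\left(m,N \right)} = 2 \cdot 7 = 14$)
$\frac{1}{U{\left(192,-24 \right)} - 14079} = \frac{1}{14 - 14079} = \frac{1}{-14065} = - \frac{1}{14065}$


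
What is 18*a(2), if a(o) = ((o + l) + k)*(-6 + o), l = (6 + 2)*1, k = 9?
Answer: -1368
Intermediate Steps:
l = 8 (l = 8*1 = 8)
a(o) = (-6 + o)*(17 + o) (a(o) = ((o + 8) + 9)*(-6 + o) = ((8 + o) + 9)*(-6 + o) = (17 + o)*(-6 + o) = (-6 + o)*(17 + o))
18*a(2) = 18*(-102 + 2² + 11*2) = 18*(-102 + 4 + 22) = 18*(-76) = -1368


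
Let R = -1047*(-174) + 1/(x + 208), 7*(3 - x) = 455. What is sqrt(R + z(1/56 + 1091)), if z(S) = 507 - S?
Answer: sqrt(758688063994)/2044 ≈ 426.14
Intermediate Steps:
x = -62 (x = 3 - 1/7*455 = 3 - 65 = -62)
R = 26597989/146 (R = -1047*(-174) + 1/(-62 + 208) = 182178 + 1/146 = 26597989/146 ≈ 1.8218e+5)
sqrt(R + z(1/56 + 1091)) = sqrt(26597989/146 + (507 - (1/56 + 1091))) = sqrt(26597989/146 + (507 - 1*61097/56)) = sqrt(26597989/146 + (507 - 61097/56)) = sqrt(26597989/146 - 32705/56) = sqrt(742356227/4088) = sqrt(758688063994)/2044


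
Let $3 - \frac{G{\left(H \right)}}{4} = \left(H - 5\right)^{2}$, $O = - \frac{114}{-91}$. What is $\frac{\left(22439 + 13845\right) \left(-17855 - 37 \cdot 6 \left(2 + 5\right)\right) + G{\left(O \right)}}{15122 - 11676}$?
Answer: $- \frac{2915889986794}{14268163} \approx -2.0436 \cdot 10^{5}$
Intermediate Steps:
$O = \frac{114}{91}$ ($O = \left(-114\right) \left(- \frac{1}{91}\right) = \frac{114}{91} \approx 1.2527$)
$G{\left(H \right)} = 12 - 4 \left(-5 + H\right)^{2}$ ($G{\left(H \right)} = 12 - 4 \left(H - 5\right)^{2} = 12 - 4 \left(-5 + H\right)^{2}$)
$\frac{\left(22439 + 13845\right) \left(-17855 - 37 \cdot 6 \left(2 + 5\right)\right) + G{\left(O \right)}}{15122 - 11676} = \frac{\left(22439 + 13845\right) \left(-17855 - 37 \cdot 6 \left(2 + 5\right)\right) + \left(12 - 4 \left(-5 + \frac{114}{91}\right)^{2}\right)}{15122 - 11676} = \frac{36284 \left(-17855 - 37 \cdot 6 \cdot 7\right) + \left(12 - 4 \left(- \frac{341}{91}\right)^{2}\right)}{3446} = \left(36284 \left(-17855 - 1554\right) + \left(12 - \frac{465124}{8281}\right)\right) \frac{1}{3446} = \left(36284 \left(-19409\right) - \frac{365752}{8281}\right) \frac{1}{3446} = \left(-704236156 - \frac{365752}{8281}\right) \frac{1}{3446} = \left(- \frac{5831779973588}{8281}\right) \frac{1}{3446} = - \frac{2915889986794}{14268163}$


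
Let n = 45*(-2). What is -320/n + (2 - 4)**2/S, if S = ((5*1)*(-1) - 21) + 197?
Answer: 68/19 ≈ 3.5789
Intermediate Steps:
n = -90
S = 171 (S = (5*(-1) - 21) + 197 = (-5 - 21) + 197 = -26 + 197 = 171)
-320/n + (2 - 4)**2/S = -320/(-90) + (2 - 4)**2/171 = -320*(-1/90) + (-2)**2*(1/171) = 32/9 + 4*(1/171) = 32/9 + 4/171 = 68/19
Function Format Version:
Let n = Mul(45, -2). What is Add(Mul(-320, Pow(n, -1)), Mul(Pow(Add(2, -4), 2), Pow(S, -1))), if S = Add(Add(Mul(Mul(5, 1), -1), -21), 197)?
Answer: Rational(68, 19) ≈ 3.5789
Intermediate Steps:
n = -90
S = 171 (S = Add(Add(Mul(5, -1), -21), 197) = Add(Add(-5, -21), 197) = Add(-26, 197) = 171)
Add(Mul(-320, Pow(n, -1)), Mul(Pow(Add(2, -4), 2), Pow(S, -1))) = Add(Mul(-320, Pow(-90, -1)), Mul(Pow(Add(2, -4), 2), Pow(171, -1))) = Add(Mul(-320, Rational(-1, 90)), Mul(Pow(-2, 2), Rational(1, 171))) = Add(Rational(32, 9), Mul(4, Rational(1, 171))) = Add(Rational(32, 9), Rational(4, 171)) = Rational(68, 19)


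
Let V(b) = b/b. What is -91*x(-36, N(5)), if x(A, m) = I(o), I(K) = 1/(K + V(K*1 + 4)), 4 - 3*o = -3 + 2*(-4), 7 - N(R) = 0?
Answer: -91/6 ≈ -15.167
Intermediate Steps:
N(R) = 7 (N(R) = 7 - 1*0 = 7 + 0 = 7)
o = 5 (o = 4/3 - (-3 + 2*(-4))/3 = 4/3 - (-3 - 8)/3 = 4/3 - ⅓*(-11) = 4/3 + 11/3 = 5)
V(b) = 1
I(K) = 1/(1 + K) (I(K) = 1/(K + 1) = 1/(1 + K))
x(A, m) = ⅙ (x(A, m) = 1/(1 + 5) = 1/6 = ⅙)
-91*x(-36, N(5)) = -91*⅙ = -91/6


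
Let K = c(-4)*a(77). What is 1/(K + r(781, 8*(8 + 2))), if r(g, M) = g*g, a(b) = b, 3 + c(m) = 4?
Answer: 1/610038 ≈ 1.6392e-6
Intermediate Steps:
c(m) = 1 (c(m) = -3 + 4 = 1)
r(g, M) = g²
K = 77 (K = 1*77 = 77)
1/(K + r(781, 8*(8 + 2))) = 1/(77 + 781²) = 1/(77 + 609961) = 1/610038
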